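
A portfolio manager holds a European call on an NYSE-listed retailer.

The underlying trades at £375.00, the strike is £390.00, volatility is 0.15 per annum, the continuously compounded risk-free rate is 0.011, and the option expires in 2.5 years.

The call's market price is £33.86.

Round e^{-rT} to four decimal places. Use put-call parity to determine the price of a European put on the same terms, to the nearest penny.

e^(−rT) = e^(−0.011·2.5) = 0.9729
Put-call parity: C − P = S − K·e^(−rT) = 375 − 390·0.9729 = 375 − 379.4310 = -4.4310
P = C − (C − P) = 33.86 − (-4.4310) = 38.2910

£38.29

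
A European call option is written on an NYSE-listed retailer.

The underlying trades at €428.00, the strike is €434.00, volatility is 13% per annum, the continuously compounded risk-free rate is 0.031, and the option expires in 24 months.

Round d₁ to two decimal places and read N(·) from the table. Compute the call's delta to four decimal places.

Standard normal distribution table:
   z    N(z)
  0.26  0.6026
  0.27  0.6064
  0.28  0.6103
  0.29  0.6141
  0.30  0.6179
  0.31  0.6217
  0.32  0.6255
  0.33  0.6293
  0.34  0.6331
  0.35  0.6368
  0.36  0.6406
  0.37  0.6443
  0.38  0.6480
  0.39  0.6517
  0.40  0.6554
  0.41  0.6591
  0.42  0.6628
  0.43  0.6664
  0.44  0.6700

T = 2;  σ√T = 0.1838
d₁ = [ln(428/434) + (0.031 + ½·0.13²)·2] / (σ√T) = (-0.0139 + 0.0789) / 0.1838 = 0.3534 → 0.35
N(d₁) = N(0.35) = 0.6368
Δ_call = N(d₁) = 0.6368

0.6368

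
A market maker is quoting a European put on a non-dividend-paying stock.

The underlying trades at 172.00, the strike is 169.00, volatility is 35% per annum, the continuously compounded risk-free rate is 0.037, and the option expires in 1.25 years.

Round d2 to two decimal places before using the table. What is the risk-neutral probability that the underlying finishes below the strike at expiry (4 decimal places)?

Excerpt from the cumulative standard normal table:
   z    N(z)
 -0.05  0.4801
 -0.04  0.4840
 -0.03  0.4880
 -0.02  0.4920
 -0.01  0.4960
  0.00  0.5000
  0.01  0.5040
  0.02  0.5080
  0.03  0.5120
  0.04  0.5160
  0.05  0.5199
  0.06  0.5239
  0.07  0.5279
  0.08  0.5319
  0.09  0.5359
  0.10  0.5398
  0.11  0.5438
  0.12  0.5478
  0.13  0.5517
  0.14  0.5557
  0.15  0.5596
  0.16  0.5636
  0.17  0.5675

σ√T = 0.35 × 1.1180 = 0.3913
d₁ = [ln(172/169) + (0.037 + 0.35²/2)·1.25] / 0.3913 = [0.0176 + 0.1228] / 0.3913 = 0.3588 which rounds to 0.36
d₂ = d₁ − σ√T = 0.3588 − 0.3913 = -0.0325 which rounds to -0.03
Risk-neutral Pr[S_T < K] = N(−d₂) = N(0.03) = 0.5120

0.5120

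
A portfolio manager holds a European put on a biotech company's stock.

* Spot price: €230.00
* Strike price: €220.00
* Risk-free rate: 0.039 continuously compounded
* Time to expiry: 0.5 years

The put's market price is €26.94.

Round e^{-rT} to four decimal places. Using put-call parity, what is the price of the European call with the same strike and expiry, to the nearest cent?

€41.19

e^(−rT) = e^(−0.039·0.5) = 0.9807
Put-call parity: C − P = S − K·e^(−rT) = 230 − 220·0.9807 = 230 − 215.7540 = 14.2460
C = P + (C − P) = 26.94 + (14.2460) = 41.1860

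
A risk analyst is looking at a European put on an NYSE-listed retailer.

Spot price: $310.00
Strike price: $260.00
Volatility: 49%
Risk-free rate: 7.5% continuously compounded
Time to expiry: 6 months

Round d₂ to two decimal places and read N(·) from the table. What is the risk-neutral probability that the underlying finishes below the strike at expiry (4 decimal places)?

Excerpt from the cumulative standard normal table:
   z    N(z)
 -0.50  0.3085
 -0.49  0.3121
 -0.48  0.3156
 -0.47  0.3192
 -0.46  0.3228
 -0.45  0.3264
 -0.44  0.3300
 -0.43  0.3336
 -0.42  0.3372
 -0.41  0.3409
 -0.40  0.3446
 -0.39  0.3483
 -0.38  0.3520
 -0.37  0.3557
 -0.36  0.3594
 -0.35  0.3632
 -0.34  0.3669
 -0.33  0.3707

T = 0.5;  σ√T = 0.3465
ln(S/K) + (r + σ²/2)T = ln(310/260) + (0.075 + 0.49²/2)·0.5 = 0.1759 + 0.0975 = 0.2734
d₁ = 0.2734 / 0.3465 = 0.7891 → 0.79
d₂ = d₁ − σ√T = 0.7891 − 0.3465 = 0.4426 → 0.44
Pr(exercise) under Q = N(−d₂) = N(-0.44) = 0.3300

0.3300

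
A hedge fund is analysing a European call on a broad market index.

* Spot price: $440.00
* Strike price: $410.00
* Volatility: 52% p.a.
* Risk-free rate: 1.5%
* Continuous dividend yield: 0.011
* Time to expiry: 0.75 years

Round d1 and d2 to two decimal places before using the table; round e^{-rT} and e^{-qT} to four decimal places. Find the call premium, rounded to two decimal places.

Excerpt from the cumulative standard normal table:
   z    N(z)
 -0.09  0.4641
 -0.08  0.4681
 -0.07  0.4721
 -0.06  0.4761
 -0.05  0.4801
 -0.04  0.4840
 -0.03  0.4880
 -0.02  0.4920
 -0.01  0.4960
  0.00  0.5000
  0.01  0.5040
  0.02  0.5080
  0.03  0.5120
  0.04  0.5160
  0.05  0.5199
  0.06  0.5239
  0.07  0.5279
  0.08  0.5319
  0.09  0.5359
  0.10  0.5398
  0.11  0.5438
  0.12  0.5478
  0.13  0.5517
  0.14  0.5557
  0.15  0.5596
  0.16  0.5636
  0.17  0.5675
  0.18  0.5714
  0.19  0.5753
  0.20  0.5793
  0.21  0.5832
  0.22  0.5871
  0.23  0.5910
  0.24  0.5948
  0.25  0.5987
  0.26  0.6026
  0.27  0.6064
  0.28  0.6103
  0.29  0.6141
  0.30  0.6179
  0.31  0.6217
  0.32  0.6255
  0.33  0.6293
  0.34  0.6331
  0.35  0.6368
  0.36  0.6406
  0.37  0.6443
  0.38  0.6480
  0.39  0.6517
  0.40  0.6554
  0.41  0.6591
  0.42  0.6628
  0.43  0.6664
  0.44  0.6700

$91.38

σ√T = 0.52 × 0.8660 = 0.4503
ln(S/K) + (r − q + σ²/2)T = ln(440/410) + (0.015 − 0.011 + 0.52²/2)·0.75 = 0.0706 + 0.1044 = 0.1750
d₁ = 0.1750 / 0.4503 = 0.3886 ≈ 0.39
d₂ = d₁ − σ√T = 0.3886 − 0.4503 = -0.0617 ≈ -0.06
e^(−qT) = e^(−0.011·0.75) = 0.9918;  e^(−rT) = e^(−0.015·0.75) = 0.9888
C = 440·0.9918·N(0.39) − 410·0.9888·N(-0.06) = 440·0.9918·0.6517 − 410·0.9888·0.4761 = 284.3967 − 193.0147 = 91.3819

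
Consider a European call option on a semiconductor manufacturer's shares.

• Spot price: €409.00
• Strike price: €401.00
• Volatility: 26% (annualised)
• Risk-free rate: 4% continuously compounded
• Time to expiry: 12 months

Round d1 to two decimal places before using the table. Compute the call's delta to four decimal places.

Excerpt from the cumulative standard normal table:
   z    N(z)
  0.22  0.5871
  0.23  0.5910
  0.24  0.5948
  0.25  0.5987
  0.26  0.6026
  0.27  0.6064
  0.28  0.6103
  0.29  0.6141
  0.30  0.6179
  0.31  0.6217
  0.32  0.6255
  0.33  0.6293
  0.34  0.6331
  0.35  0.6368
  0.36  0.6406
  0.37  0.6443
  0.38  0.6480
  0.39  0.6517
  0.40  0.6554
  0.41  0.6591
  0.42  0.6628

0.6406

T = 1;  σ√T = 0.2600
d₁ = [ln(409/401) + (0.04 + ½·0.26²)·1] / (σ√T) = (0.0198 + 0.0738) / 0.2600 = 0.3598 which rounds to 0.36
N(d₁) = N(0.36) = 0.6406
Δ_call = N(d₁) = 0.6406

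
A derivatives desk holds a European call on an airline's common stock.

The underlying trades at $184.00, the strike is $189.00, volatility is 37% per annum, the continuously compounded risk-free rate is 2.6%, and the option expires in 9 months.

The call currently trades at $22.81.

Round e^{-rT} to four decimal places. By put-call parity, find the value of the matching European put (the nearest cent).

e^(−rT) = e^(−0.026·0.75) = 0.9807
Put-call parity: C − P = S − K·e^(−rT) = 184 − 189·0.9807 = 184 − 185.3523 = -1.3523
P = C − (C − P) = 22.81 − (-1.3523) = 24.1623

$24.16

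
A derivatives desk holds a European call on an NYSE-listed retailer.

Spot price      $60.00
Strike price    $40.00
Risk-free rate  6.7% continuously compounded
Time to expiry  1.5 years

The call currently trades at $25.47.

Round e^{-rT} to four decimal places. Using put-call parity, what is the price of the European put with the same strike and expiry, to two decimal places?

$1.65

e^(−rT) = e^(−0.067·1.5) = 0.9044
Put-call parity: C − P = S − K·e^(−rT) = 60 − 40·0.9044 = 60 − 36.1760 = 23.8240
P = C − (C − P) = 25.47 − (23.8240) = 1.6460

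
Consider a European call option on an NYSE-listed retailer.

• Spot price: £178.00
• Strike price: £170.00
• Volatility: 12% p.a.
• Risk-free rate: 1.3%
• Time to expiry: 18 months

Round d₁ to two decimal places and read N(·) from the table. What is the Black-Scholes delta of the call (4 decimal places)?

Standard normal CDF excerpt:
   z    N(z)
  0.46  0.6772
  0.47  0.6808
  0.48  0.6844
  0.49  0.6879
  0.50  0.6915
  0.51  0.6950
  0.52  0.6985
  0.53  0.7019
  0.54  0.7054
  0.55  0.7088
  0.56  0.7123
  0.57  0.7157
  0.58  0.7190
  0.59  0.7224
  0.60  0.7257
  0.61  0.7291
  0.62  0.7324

T = 1.5;  σ√T = 0.1470
ln(S/K) + (r + σ²/2)T = ln(178/170) + (0.013 + 0.12²/2)·1.5 = 0.0460 + 0.0303 = 0.0763
d₁ = 0.0763 / 0.1470 = 0.5191 ≈ 0.52
N(d₁) = N(0.52) = 0.6985
Δ_call = N(d₁) = 0.6985

0.6985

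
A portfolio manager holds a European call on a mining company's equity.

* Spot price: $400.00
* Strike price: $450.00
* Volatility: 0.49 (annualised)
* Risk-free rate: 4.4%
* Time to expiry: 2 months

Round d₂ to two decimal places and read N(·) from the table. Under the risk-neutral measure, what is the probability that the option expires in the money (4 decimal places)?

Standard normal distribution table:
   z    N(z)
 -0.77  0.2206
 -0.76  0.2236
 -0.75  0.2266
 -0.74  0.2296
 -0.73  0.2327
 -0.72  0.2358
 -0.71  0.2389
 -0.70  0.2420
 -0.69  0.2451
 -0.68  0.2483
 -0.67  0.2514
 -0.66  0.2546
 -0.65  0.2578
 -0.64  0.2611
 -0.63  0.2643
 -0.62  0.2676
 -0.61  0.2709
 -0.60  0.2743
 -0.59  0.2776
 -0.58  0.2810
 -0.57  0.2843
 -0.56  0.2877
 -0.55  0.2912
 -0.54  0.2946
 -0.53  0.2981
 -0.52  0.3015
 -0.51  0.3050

σ√T = 0.49·√0.1667 = 0.2000
ln(S/K) + (r + σ²/2)T = ln(400/450) + (0.044 + 0.49²/2)·0.1667 = -0.1178 + 0.0273 = -0.0904
d₁ = -0.0904 / 0.2000 = -0.4521 → -0.45
d₂ = d₁ − σ√T = -0.4521 − 0.2000 = -0.6522 → -0.65
Risk-neutral Pr[S_T > K] = N(d₂) = N(-0.65) = 0.2578

0.2578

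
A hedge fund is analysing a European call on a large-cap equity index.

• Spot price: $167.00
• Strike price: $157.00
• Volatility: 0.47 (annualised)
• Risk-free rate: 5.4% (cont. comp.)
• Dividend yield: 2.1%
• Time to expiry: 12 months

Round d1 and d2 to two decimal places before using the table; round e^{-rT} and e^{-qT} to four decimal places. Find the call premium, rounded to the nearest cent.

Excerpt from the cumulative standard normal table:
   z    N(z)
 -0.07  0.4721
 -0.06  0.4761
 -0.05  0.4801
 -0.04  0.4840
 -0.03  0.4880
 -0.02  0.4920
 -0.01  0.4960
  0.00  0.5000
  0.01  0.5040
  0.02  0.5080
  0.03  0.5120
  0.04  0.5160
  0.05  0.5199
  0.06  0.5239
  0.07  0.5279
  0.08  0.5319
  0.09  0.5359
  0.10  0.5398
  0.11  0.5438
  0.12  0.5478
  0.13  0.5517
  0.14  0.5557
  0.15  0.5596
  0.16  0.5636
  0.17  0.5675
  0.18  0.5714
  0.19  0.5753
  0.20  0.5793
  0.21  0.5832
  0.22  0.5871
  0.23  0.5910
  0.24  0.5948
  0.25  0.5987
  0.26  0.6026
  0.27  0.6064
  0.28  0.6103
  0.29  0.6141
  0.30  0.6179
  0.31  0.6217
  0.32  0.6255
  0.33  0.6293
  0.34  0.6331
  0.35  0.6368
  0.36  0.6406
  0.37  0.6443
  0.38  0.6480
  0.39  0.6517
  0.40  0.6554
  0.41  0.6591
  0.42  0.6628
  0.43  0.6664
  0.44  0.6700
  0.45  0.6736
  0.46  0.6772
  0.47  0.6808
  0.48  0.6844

σ√T = 0.47 × 1.0000 = 0.4700
d₁ = [ln(167/157) + (0.054 − 0.021 + 0.47²/2)·1] / 0.4700 = [0.0617 + 0.1434] / 0.4700 = 0.4366 → 0.44
d₂ = d₁ − σ√T = 0.4366 − 0.4700 = -0.0334 → -0.03
exp(−qT) = exp(−0.021·1) = 0.9792;  exp(−rT) = exp(−0.054·1) = 0.9474
N(d₁) = N(0.44) = 0.6700;  N(d₂) = N(-0.03) = 0.4880
C = 167·0.9792·0.6700 − 157·0.9474·0.4880 = 109.5627 − 72.5860 = 36.9767

$36.98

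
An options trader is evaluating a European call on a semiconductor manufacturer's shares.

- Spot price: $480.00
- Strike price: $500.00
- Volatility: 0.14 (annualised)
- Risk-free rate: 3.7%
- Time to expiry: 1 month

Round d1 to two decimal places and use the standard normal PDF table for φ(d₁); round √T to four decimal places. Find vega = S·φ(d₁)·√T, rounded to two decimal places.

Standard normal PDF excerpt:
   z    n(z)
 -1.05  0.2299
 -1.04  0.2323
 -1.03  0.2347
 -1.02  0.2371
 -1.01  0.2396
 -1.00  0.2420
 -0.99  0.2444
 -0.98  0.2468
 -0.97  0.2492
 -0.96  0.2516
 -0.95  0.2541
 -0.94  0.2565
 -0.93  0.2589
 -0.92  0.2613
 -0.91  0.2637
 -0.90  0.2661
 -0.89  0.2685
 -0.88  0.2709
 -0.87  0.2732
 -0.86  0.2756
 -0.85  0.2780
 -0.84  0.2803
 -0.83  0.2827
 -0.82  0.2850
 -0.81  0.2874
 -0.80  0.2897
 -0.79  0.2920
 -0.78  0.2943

36.54

σ√T = 0.14 × 0.2887 = 0.0404
ln(S/K) + (r + σ²/2)T = ln(480/500) + (0.037 + 0.14²/2)·0.08333 = -0.0408 + 0.0039 = -0.0369
d₁ = -0.0369 / 0.0404 = -0.9136 → -0.91
√T = √0.08333 = 0.2887
φ(d₁) = φ(-0.91) = 0.2637
vega = S·φ(d₁)·√T = 480·0.2637·0.2887 = 36.5425
(The put has the same vega.)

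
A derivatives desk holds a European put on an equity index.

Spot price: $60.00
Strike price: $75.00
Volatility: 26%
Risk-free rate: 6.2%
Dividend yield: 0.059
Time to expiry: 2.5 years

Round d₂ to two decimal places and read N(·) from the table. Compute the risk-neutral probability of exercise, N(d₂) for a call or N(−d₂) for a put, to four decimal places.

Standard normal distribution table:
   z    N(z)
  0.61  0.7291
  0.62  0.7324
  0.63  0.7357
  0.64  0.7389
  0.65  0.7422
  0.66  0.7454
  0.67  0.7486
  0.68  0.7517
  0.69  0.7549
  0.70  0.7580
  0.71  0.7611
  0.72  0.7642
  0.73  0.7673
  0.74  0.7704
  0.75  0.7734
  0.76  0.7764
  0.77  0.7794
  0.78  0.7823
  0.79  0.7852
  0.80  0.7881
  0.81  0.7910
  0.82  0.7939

σ√T = 0.26·√2.5 = 0.4111
d₁ = [ln(60/75) + (0.062 − 0.059 + 0.26²/2)·2.5] / 0.4111 = [-0.2231 + 0.0920] / 0.4111 = -0.3190 → -0.32
d₂ = d₁ − σ√T = -0.3190 − 0.4111 = -0.7301 → -0.73
Pr(exercise) under Q = N(−d₂) = N(0.73) = 0.7673

0.7673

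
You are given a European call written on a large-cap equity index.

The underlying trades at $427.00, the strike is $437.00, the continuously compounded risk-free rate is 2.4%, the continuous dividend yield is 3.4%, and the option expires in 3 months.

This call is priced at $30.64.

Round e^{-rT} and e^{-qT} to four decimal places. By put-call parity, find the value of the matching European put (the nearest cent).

$41.65

exp(−qT) = exp(−0.034·0.25) = 0.9915;  exp(−rT) = exp(−0.024·0.25) = 0.9940
Put-call parity: C − P = S·e^(−qT) − K·e^(−rT) = 427·0.9915 − 437·0.9940 = 423.3705 − 434.3780 = -11.0075
P = C − (C − P) = 30.64 − (-11.0075) = 41.6475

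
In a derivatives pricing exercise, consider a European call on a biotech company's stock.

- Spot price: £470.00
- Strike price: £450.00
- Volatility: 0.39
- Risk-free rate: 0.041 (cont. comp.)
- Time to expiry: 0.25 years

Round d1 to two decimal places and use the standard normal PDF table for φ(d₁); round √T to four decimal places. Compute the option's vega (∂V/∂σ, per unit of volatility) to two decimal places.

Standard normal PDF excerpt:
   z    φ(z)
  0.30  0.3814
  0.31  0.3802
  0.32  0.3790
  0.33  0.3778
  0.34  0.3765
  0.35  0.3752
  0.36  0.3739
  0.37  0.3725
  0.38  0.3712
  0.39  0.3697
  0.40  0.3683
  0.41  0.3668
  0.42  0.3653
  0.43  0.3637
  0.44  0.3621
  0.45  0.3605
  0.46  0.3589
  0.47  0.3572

σ√T = 0.39 × 0.5000 = 0.1950
d₁ = [ln(470/450) + (0.041 + ½·0.39²)·0.25] / (σ√T) = (0.0435 + 0.0293) / 0.1950 = 0.3731 ⇒ 0.37
√T = √0.25 = 0.5000
φ(d₁) = φ(0.37) = 0.3725
vega = S·φ(d₁)·√T = 470·0.3725·0.5000 = 87.5375

87.54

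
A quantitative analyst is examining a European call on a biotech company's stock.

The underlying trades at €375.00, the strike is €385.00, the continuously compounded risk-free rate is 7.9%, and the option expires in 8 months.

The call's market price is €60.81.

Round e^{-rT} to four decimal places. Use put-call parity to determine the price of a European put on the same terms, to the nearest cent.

e^(−rT) = e^(−0.079·0.6667) = 0.9487
Put-call parity: C − P = S − K·e^(−rT) = 375 − 385·0.9487 = 375 − 365.2495 = 9.7505
P = C − (C − P) = 60.81 − (9.7505) = 51.0595

€51.06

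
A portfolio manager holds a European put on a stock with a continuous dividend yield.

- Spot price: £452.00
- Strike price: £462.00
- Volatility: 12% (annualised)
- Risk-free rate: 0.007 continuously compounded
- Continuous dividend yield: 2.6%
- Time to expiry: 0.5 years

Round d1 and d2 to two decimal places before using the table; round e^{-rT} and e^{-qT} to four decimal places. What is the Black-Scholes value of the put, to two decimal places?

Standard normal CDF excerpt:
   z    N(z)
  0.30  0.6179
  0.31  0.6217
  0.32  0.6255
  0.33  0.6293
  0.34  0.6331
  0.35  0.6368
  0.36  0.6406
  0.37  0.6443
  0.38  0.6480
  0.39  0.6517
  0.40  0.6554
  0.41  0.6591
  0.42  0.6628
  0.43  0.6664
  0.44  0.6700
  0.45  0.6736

£22.66

σ√T = 0.12·√0.5 = 0.0849
d₁ = [ln(452/462) + (0.007 − 0.026 + 0.12²/2)·0.5] / 0.0849 = [-0.0219 − 0.0059] / 0.0849 = -0.3274 ⇒ -0.33
d₂ = d₁ − σ√T = -0.3274 − 0.0849 = -0.4123 ⇒ -0.41
exp(−qT) = exp(−0.026·0.5) = 0.9871;  exp(−rT) = exp(−0.007·0.5) = 0.9965
N(−d₂) = N(0.41) = 0.6591;  N(−d₁) = N(0.33) = 0.6293
P = 462·0.9965·0.6591 − 452·0.9871·0.6293 = 303.4384 − 280.7743 = 22.6642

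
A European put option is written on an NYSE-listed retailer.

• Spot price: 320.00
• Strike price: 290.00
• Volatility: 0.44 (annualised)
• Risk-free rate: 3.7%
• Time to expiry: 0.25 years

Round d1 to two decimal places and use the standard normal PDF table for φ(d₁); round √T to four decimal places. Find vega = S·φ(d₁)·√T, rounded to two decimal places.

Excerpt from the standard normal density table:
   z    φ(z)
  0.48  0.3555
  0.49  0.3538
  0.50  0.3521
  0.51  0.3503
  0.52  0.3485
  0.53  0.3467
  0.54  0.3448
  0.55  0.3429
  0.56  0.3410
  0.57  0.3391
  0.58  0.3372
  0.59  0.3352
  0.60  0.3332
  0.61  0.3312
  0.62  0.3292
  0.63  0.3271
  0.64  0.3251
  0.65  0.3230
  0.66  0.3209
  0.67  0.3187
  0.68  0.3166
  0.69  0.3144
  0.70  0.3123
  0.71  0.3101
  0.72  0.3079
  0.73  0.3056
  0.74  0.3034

T = 0.25;  σ√T = 0.2200
d₁ = [ln(320/290) + (0.037 + ½·0.44²)·0.25] / (σ√T) = (0.0984 + 0.0335) / 0.2200 = 0.5995 ≈ 0.60
√T = √0.25 = 0.5000
φ(d₁) = φ(0.60) = 0.3332
vega = S·φ(d₁)·√T = 320·0.3332·0.5000 = 53.3120

53.31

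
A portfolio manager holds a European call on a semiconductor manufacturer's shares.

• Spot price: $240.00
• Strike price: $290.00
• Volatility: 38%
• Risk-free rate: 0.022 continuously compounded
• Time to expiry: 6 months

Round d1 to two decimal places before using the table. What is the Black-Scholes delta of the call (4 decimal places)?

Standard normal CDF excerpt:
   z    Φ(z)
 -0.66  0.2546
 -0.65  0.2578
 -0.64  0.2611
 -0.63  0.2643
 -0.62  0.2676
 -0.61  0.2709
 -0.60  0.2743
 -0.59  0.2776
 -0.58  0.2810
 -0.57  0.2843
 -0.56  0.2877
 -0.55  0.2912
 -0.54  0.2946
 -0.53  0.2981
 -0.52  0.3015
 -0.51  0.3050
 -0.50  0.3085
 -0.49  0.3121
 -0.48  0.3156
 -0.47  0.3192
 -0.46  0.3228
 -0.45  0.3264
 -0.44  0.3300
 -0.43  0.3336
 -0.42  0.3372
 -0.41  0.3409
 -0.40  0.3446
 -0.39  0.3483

σ√T = 0.38 × 0.7071 = 0.2687
ln(S/K) + (r + σ²/2)T = ln(240/290) + (0.022 + 0.38²/2)·0.5 = -0.1892 + 0.0471 = -0.1421
d₁ = -0.1421 / 0.2687 = -0.5290 ⇒ -0.53
N(d₁) = N(-0.53) = 0.2981
Δ_call = N(d₁) = 0.2981

0.2981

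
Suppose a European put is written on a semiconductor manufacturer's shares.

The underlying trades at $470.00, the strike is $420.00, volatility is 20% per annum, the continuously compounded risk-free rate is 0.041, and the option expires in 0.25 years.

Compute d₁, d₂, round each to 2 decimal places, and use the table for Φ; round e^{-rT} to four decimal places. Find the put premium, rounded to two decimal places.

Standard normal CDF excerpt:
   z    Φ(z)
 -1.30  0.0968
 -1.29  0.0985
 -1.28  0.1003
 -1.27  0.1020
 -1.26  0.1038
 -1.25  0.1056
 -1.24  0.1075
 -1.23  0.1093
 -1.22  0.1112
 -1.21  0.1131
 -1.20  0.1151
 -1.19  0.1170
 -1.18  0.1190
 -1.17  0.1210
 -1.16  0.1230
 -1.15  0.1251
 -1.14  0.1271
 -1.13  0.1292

T = 0.25;  σ√T = 0.1000
d₁ = [ln(470/420) + (0.041 + 0.2²/2)·0.25] / 0.1000 = [0.1125 + 0.0153] / 0.1000 = 1.2773 ≈ 1.28
d₂ = d₁ − σ√T = 1.2773 − 0.1000 = 1.1773 ≈ 1.18
exp(−rT) = exp(−0.041·0.25) = 0.9898
N(−d₂) = N(-1.18) = 0.1190;  N(−d₁) = N(-1.28) = 0.1003
P = 420·0.9898·0.1190 − 470·0.1003 = 49.4702 − 47.1410 = 2.3292

$2.33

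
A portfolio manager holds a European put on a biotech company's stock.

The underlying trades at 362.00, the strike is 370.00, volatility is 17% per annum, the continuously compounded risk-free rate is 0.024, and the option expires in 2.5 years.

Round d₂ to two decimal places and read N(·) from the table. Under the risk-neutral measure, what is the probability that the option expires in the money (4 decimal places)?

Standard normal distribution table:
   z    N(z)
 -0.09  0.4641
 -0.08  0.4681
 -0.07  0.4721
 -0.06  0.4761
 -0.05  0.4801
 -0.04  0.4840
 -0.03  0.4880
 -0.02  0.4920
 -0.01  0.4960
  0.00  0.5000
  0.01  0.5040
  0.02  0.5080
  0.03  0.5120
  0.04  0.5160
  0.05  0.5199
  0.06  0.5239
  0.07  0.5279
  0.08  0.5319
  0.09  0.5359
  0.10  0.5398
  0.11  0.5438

0.4960

σ√T = 0.17·√2.5 = 0.2688
d₁ = [ln(362/370) + (0.024 + 0.17²/2)·2.5] / 0.2688 = [-0.0219 + 0.0961] / 0.2688 = 0.2763 ⇒ 0.28
d₂ = d₁ − σ√T = 0.2763 − 0.2688 = 0.0075 ⇒ 0.01
Pr(exercise) under Q = N(−d₂) = N(-0.01) = 0.4960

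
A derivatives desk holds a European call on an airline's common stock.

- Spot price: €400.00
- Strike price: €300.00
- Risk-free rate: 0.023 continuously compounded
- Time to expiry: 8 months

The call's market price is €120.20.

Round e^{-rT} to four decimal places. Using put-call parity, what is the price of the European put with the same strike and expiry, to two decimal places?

e^(−rT) = e^(−0.023·0.6667) = 0.9848
Put-call parity: C − P = S − K·e^(−rT) = 400 − 300·0.9848 = 400 − 295.4400 = 104.5600
P = C − (C − P) = 120.20 − (104.5600) = 15.6400

€15.64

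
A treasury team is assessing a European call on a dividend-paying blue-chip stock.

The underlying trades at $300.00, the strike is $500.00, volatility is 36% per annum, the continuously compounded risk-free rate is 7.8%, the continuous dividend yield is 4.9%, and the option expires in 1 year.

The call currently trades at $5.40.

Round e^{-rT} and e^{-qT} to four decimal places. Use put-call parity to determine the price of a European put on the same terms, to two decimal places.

$182.24

e^(−qT) = e^(−0.049·1) = 0.9522;  e^(−rT) = e^(−0.078·1) = 0.9250
Put-call parity: C − P = S·e^(−qT) − K·e^(−rT) = 300·0.9522 − 500·0.9250 = 285.6600 − 462.5000 = -176.8400
P = C − (C − P) = 5.40 − (-176.8400) = 182.2400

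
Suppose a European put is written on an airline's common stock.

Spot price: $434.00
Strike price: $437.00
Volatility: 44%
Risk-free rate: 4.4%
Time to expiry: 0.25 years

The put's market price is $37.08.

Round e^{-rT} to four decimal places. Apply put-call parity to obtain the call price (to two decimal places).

$38.84

exp(−rT) = exp(−0.044·0.25) = 0.9891
Put-call parity: C − P = S − K·e^(−rT) = 434 − 437·0.9891 = 434 − 432.2367 = 1.7633
C = P + (C − P) = 37.08 + (1.7633) = 38.8433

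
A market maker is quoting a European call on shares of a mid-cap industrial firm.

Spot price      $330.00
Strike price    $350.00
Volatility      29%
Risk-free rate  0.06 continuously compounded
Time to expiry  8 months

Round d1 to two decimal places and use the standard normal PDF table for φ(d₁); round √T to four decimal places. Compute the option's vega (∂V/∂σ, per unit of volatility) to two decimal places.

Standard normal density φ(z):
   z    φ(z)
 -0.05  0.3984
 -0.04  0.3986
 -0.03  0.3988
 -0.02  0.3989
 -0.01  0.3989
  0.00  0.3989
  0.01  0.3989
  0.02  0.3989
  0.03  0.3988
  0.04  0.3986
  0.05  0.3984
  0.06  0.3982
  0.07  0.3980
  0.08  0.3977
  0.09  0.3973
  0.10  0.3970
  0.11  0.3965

107.40

σ√T = 0.29 × 0.8165 = 0.2368
d₁ = [ln(330/350) + (0.06 + 0.29²/2)·0.6667] / 0.2368 = [-0.0588 + 0.0680] / 0.2368 = 0.0388 → 0.04
√T = √0.6667 = 0.8165
φ(d₁) = φ(0.04) = 0.3986
vega = S·φ(d₁)·√T = 330·0.3986·0.8165 = 107.4008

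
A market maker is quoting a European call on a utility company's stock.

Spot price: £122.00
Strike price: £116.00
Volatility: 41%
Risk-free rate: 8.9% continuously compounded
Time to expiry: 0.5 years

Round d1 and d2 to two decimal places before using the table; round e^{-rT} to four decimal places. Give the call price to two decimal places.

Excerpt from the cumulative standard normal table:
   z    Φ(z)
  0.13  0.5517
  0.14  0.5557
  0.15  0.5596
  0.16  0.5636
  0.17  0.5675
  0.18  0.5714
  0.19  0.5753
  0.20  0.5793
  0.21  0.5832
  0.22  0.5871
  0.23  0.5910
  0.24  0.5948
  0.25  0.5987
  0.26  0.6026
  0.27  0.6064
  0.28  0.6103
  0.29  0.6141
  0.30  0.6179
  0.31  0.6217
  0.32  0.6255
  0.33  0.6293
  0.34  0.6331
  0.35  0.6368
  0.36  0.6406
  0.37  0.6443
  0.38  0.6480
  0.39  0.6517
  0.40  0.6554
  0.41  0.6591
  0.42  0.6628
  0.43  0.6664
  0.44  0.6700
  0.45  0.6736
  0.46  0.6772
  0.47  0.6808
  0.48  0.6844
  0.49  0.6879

σ√T = 0.41·√0.5 = 0.2899
ln(S/K) + (r + σ²/2)T = ln(122/116) + (0.089 + 0.41²/2)·0.5 = 0.0504 + 0.0865 = 0.1370
d₁ = 0.1370 / 0.2899 = 0.4724 ⇒ 0.47
d₂ = d₁ − σ√T = 0.4724 − 0.2899 = 0.1825 ⇒ 0.18
exp(−rT) = exp(−0.089·0.5) = 0.9565
C = 122·N(0.47) − 116·0.9565·N(0.18) = 122·0.6808 − 116·0.9565·0.5714 = 83.0576 − 63.3991 = 19.6585

£19.66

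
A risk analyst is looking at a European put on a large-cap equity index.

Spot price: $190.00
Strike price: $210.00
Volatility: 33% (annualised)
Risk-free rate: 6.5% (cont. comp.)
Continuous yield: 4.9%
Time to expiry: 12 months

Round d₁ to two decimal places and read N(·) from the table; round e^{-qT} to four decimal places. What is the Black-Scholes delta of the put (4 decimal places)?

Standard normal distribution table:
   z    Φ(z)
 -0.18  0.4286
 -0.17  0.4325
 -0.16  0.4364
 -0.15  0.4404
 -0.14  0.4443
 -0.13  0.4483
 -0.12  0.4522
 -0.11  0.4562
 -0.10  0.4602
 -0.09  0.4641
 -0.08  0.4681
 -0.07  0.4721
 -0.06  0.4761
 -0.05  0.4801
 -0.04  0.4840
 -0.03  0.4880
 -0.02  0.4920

T = 1;  σ√T = 0.3300
d₁ = [ln(190/210) + (0.065 − 0.049 + 0.33²/2)·1] / 0.3300 = [-0.1001 + 0.0705] / 0.3300 = -0.0898 which rounds to -0.09
N(d₁) = N(-0.09) = 0.4641
Δ_put = e^(−qT)·(N(d₁) − 1) = 0.9522·(0.4641 − 1) = -0.5103

-0.5103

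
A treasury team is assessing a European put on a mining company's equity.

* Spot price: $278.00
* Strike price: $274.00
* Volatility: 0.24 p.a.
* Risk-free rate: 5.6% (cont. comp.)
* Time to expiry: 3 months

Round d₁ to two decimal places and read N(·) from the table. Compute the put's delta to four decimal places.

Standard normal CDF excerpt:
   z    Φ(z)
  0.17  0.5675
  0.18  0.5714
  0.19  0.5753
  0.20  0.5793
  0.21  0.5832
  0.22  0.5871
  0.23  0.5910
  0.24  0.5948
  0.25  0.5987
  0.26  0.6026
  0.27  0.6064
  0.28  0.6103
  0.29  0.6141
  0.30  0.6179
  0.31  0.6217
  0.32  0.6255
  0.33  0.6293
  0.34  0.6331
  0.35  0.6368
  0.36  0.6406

-0.3821

σ√T = 0.24 × 0.5000 = 0.1200
d₁ = [ln(278/274) + (0.056 + ½·0.24²)·0.25] / (σ√T) = (0.0145 + 0.0212) / 0.1200 = 0.2974 which rounds to 0.30
N(d₁) = N(0.30) = 0.6179
Δ_put = N(d₁) − 1 = 0.6179 − 1 = -0.3821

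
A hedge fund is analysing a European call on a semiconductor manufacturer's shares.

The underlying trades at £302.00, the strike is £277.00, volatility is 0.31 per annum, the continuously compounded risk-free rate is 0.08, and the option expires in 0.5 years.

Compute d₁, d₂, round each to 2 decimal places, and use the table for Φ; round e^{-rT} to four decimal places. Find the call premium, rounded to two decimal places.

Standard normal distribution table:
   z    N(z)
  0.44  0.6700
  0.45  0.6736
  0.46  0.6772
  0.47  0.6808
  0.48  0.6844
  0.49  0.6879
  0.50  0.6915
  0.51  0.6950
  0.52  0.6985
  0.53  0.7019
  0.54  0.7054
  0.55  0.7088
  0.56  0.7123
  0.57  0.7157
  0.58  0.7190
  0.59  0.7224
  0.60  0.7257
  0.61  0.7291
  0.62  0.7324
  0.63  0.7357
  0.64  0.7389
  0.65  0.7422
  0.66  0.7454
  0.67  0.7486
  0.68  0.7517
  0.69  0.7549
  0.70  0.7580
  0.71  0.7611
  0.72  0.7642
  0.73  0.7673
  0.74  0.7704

£46.79

σ√T = 0.31 × 0.7071 = 0.2192
d₁ = [ln(302/277) + (0.08 + 0.31²/2)·0.5] / 0.2192 = [0.0864 + 0.0640] / 0.2192 = 0.6863 ⇒ 0.69
d₂ = d₁ − σ√T = 0.6863 − 0.2192 = 0.4671 ⇒ 0.47
e^(−rT) = e^(−0.08·0.5) = 0.9608
N(d₁) = N(0.69) = 0.7549;  N(d₂) = N(0.47) = 0.6808
C = 302·0.7549 − 277·0.9608·0.6808 = 227.9798 − 181.1892 = 46.7906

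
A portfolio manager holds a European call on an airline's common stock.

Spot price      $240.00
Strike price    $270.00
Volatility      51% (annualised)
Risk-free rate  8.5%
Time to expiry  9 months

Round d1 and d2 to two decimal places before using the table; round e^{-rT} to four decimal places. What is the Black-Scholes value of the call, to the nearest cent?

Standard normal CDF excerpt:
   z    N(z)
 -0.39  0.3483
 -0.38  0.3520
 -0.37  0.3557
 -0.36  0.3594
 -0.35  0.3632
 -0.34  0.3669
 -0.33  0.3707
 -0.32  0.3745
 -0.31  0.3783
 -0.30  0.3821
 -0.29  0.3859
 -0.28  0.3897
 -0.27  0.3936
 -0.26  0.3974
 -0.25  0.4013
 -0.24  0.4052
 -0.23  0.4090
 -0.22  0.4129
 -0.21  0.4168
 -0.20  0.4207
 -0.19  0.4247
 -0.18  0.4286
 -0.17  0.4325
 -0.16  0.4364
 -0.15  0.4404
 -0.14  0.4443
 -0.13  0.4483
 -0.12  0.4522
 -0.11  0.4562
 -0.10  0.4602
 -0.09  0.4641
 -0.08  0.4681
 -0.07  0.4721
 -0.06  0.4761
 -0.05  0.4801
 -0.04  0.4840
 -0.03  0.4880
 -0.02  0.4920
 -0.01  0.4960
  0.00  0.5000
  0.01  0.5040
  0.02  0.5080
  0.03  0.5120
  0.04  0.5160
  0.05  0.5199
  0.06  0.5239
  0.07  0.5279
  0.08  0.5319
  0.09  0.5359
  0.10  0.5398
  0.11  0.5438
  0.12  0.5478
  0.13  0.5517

$36.61

T = 0.75;  σ√T = 0.4417
ln(S/K) + (r + σ²/2)T = ln(240/270) + (0.085 + 0.51²/2)·0.75 = -0.1178 + 0.1613 = 0.0435
d₁ = 0.0435 / 0.4417 = 0.0985 ≈ 0.10
d₂ = d₁ − σ√T = 0.0985 − 0.4417 = -0.3432 ≈ -0.34
exp(−rT) = exp(−0.085·0.75) = 0.9382
N(d₁) = N(0.10) = 0.5398;  N(d₂) = N(-0.34) = 0.3669
C = 240·0.5398 − 270·0.9382·0.3669 = 129.5520 − 92.9409 = 36.6111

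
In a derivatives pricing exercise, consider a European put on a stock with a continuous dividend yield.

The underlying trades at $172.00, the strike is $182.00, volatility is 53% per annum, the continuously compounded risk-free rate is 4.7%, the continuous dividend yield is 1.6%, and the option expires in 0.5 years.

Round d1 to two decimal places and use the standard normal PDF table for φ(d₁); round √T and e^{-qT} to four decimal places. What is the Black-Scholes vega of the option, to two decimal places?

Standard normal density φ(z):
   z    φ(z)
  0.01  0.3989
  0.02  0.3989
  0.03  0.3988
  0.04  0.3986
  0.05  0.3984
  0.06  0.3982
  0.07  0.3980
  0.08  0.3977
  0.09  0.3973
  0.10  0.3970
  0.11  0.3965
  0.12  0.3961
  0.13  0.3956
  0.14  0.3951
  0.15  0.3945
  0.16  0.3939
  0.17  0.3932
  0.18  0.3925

47.98

σ√T = 0.53 × 0.7071 = 0.3748
d₁ = [ln(172/182) + (0.047 − 0.016 + ½·0.53²)·0.5] / (σ√T) = (-0.0565 + 0.0857) / 0.3748 = 0.0779 which rounds to 0.08
√T = √0.5 = 0.7071
φ(d₁) = φ(0.08) = 0.3977
e^(−qT) = e^(−0.016·0.5) = 0.9920
vega = S·e^(−qT)·φ(d₁)·√T = 172·0.9920·0.3977·0.7071 = 47.9818
(The call has the same vega.)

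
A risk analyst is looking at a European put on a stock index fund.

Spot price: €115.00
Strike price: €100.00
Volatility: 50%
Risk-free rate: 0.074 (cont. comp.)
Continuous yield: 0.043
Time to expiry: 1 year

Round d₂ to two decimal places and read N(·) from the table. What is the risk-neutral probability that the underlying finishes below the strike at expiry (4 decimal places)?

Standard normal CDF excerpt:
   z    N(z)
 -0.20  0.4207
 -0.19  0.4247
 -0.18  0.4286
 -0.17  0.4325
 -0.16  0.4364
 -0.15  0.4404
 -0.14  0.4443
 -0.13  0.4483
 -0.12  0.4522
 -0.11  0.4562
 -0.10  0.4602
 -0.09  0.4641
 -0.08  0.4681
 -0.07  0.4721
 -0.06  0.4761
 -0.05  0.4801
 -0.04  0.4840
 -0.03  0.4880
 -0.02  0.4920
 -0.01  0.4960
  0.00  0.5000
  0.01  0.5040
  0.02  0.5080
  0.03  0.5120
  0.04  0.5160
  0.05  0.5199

σ√T = 0.5 × 1.0000 = 0.5000
d₁ = [ln(115/100) + (0.074 − 0.043 + ½·0.5²)·1] / (σ√T) = (0.1398 + 0.1560) / 0.5000 = 0.5915 ≈ 0.59
d₂ = 0.5915 − 0.5000 = 0.0915 ≈ 0.09
Pr(exercise) under Q = N(−d₂) = N(-0.09) = 0.4641

0.4641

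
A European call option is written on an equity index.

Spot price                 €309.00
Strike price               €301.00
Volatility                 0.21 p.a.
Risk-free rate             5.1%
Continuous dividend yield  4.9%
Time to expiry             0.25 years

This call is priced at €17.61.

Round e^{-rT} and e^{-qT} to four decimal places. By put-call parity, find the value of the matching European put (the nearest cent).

e^(−qT) = e^(−0.049·0.25) = 0.9878;  e^(−rT) = e^(−0.051·0.25) = 0.9873
Put-call parity: C − P = S·e^(−qT) − K·e^(−rT) = 309·0.9878 − 301·0.9873 = 305.2302 − 297.1773 = 8.0529
P = C − (C − P) = 17.61 − (8.0529) = 9.5571

€9.56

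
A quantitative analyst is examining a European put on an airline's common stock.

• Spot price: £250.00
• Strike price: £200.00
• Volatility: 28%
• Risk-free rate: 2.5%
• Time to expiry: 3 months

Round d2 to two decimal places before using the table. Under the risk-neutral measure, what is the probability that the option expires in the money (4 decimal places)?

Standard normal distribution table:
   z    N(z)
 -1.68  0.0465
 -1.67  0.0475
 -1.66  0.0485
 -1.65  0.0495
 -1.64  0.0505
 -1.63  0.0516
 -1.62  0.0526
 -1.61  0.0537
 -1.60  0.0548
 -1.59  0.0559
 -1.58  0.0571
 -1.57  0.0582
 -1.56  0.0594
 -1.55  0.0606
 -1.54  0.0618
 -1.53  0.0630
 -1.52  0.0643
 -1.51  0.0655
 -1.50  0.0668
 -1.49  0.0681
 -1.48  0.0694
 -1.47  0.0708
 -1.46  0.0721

T = 0.25;  σ√T = 0.1400
d₁ = [ln(250/200) + (0.025 + ½·0.28²)·0.25] / (σ√T) = (0.2231 + 0.0161) / 0.1400 = 1.7085 ⇒ 1.71
d₂ = 1.7085 − 0.1400 = 1.5685 ⇒ 1.57
Pr(exercise) under Q = N(−d₂) = N(-1.57) = 0.0582

0.0582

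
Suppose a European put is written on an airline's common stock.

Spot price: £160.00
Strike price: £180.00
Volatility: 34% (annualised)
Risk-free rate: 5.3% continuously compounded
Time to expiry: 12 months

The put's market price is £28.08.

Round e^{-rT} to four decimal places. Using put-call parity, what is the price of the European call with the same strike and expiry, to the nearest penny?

£17.37

e^(−rT) = e^(−0.053·1) = 0.9484
Put-call parity: C − P = S − K·e^(−rT) = 160 − 180·0.9484 = 160 − 170.7120 = -10.7120
C = P + (C − P) = 28.08 + (-10.7120) = 17.3680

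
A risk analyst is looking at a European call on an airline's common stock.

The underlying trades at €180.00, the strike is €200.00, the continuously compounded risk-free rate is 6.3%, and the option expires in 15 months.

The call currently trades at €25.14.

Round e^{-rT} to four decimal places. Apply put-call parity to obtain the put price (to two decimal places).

e^(−rT) = e^(−0.063·1.25) = 0.9243
Put-call parity: C − P = S − K·e^(−rT) = 180 − 200·0.9243 = 180 − 184.8600 = -4.8600
P = C − (C − P) = 25.14 − (-4.8600) = 30.0000

€30.00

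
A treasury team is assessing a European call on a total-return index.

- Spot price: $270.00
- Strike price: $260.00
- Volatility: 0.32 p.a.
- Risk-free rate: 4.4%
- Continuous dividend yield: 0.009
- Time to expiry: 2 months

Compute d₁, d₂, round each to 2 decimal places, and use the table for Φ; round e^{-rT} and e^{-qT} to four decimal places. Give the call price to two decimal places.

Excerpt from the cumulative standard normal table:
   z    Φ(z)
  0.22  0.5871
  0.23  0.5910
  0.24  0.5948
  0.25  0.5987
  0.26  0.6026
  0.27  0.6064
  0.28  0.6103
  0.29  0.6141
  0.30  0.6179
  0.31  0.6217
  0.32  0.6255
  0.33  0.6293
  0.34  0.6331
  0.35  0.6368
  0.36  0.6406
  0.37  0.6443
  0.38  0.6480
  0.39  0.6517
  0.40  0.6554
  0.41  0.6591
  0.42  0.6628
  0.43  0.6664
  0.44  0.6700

$20.18

σ√T = 0.32·√0.1667 = 0.1306
d₁ = [ln(270/260) + (0.044 − 0.009 + ½·0.32²)·0.1667] / (σ√T) = (0.0377 + 0.0144) / 0.1306 = 0.3989 → 0.40
d₂ = 0.3989 − 0.1306 = 0.2682 → 0.27
exp(−qT) = exp(−0.009·0.1667) = 0.9985;  exp(−rT) = exp(−0.044·0.1667) = 0.9927
N(d₁) = N(0.40) = 0.6554;  N(d₂) = N(0.27) = 0.6064
C = 270·0.9985·0.6554 − 260·0.9927·0.6064 = 176.6926 − 156.5131 = 20.1795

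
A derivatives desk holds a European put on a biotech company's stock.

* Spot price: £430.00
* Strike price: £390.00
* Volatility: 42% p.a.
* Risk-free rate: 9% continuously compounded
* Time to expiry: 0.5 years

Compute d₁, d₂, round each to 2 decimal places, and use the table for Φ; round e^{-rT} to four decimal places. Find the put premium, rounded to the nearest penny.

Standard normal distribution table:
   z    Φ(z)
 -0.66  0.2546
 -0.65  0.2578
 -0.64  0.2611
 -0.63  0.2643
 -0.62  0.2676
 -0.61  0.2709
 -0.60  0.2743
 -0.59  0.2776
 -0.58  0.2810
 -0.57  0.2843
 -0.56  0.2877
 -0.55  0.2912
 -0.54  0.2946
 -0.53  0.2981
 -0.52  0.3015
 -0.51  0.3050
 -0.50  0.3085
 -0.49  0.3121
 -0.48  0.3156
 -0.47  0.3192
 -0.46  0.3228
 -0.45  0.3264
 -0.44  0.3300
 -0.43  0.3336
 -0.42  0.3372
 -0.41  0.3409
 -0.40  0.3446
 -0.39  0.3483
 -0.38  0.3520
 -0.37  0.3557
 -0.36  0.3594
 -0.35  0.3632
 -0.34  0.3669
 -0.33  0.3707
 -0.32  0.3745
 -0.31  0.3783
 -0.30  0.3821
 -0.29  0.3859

£24.56

T = 0.5;  σ√T = 0.2970
d₁ = [ln(430/390) + (0.09 + 0.42²/2)·0.5] / 0.2970 = [0.0976 + 0.0891] / 0.2970 = 0.6288 → 0.63
d₂ = d₁ − σ√T = 0.6288 − 0.2970 = 0.3318 → 0.33
exp(−rT) = exp(−0.09·0.5) = 0.9560
P = 390·0.9560·N(-0.33) − 430·N(-0.63) = 390·0.9560·0.3707 − 430·0.2643 = 138.2118 − 113.6490 = 24.5628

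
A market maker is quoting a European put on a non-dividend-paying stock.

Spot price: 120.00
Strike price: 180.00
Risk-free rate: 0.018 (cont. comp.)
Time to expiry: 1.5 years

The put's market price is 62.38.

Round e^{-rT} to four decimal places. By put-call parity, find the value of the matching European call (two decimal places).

e^(−rT) = e^(−0.018·1.5) = 0.9734
Put-call parity: C − P = S − K·e^(−rT) = 120 − 180·0.9734 = 120 − 175.2120 = -55.2120
C = P + (C − P) = 62.38 + (-55.2120) = 7.1680

7.17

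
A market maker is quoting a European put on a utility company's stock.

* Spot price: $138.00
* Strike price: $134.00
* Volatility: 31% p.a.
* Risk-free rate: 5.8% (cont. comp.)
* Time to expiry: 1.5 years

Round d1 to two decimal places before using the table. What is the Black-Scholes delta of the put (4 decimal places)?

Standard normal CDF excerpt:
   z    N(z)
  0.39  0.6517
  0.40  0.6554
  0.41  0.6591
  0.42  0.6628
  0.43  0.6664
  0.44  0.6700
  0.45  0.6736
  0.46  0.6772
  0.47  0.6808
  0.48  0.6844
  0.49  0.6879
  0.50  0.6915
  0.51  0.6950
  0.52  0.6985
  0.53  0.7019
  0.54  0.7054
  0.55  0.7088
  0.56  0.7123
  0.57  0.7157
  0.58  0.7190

σ√T = 0.31·√1.5 = 0.3797
d₁ = [ln(138/134) + (0.058 + 0.31²/2)·1.5] / 0.3797 = [0.0294 + 0.1591] / 0.3797 = 0.4965 which rounds to 0.50
N(d₁) = N(0.50) = 0.6915
Δ_put = N(d₁) − 1 = 0.6915 − 1 = -0.3085

-0.3085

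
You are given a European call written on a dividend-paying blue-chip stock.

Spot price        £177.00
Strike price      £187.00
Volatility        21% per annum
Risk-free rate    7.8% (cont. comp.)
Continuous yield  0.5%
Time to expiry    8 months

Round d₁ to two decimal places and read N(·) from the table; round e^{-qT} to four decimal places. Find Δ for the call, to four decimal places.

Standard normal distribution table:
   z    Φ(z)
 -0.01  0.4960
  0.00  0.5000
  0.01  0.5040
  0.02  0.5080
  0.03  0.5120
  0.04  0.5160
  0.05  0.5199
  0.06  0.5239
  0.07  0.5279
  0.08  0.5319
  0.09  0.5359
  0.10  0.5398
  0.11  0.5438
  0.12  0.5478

σ√T = 0.21 × 0.8165 = 0.1715
ln(S/K) + (r − q + σ²/2)T = ln(177/187) + (0.078 − 0.005 + 0.21²/2)·0.6667 = -0.0550 + 0.0634 = 0.0084
d₁ = 0.0084 / 0.1715 = 0.0490 → 0.05
N(d₁) = N(0.05) = 0.5199
Δ_call = e^(−qT)·N(d₁) = 0.9967·0.5199 = 0.5182

0.5182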